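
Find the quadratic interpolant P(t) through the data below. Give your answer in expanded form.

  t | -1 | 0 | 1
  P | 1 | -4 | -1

P(t) = 4t^2 - t - 4

L_0(t) = t(t - 1) / [2] = (1/2)t^2 - (1/2)t
L_1(t) = (t + 1)(t - 1) / [-1] = -t^2 + 1
L_2(t) = (t + 1)t / [2] = (1/2)t^2 + (1/2)t
P(t) = 1·L_0 + (-4)·L_1 + (-1)·L_2
  1·L_0(t) = (1/2)t^2 - (1/2)t
  (-4)·L_1(t) = 4t^2 - 4
  (-1)·L_2(t) = -(1/2)t^2 - (1/2)t
Adding term by term: 4t^2 - t - 4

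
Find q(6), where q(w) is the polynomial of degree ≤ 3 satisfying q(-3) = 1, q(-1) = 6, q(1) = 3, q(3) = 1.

313/16

L_0(6) = (7)·(5)·(3)/[(-2)·(-4)·(-6)] = -35/16
L_1(6) = (9)·(5)·(3)/[(2)·(-2)·(-4)] = 135/16
L_2(6) = (9)·(7)·(3)/[(4)·(2)·(-2)] = -189/16
L_3(6) = (9)·(7)·(5)/[(6)·(4)·(2)] = 105/16
Sum: 1·(-35/16) + 6·(135/16) + 3·(-189/16) + 1·(105/16) = 313/16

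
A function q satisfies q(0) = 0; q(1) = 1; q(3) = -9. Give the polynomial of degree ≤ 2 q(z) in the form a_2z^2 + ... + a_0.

q(z) = -2z^2 + 3z

Build the Lagrange basis polynomials:
L_0(z) = (z - 1)(z - 3) / [3] = (1/3)z^2 - (4/3)z + 1
L_1(z) = z(z - 3) / [-2] = -(1/2)z^2 + (3/2)z
L_2(z) = z(z - 1) / [6] = (1/6)z^2 - (1/6)z
q(z) = 0·L_0 + 1·L_1 + (-9)·L_2
  0·L_0(z) = 0
  1·L_1(z) = -(1/2)z^2 + (3/2)z
  (-9)·L_2(z) = -(3/2)z^2 + (3/2)z
Adding term by term: -2z^2 + 3z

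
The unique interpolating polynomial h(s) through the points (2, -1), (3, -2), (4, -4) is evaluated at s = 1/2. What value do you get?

Evaluate each Lagrange basis at s = 1/2:
L_0(1/2) = (-5/2)·(-7/2)/[(-1)·(-2)] = 35/8
L_1(1/2) = (-3/2)·(-7/2)/[(1)·(-1)] = -21/4
L_2(1/2) = (-3/2)·(-5/2)/[(2)·(1)] = 15/8
Sum: (-1)·(35/8) + (-2)·(-21/4) + (-4)·(15/8) = -11/8

-11/8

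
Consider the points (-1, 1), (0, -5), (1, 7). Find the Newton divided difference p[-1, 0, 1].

p[-1,0] = (-5 - 1) / (0 - (-1)) = -6
p[0,1] = (7 - (-5)) / (1 - 0) = 12
p[-1,0,1] = (12 - (-6)) / (1 - (-1)) = 9

9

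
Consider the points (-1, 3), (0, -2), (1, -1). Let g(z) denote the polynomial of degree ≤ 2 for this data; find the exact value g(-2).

14

Evaluate each Lagrange basis at z = -2:
L_0(-2) = (-2)·(-3)/[(-1)·(-2)] = 3
L_1(-2) = (-1)·(-3)/[(1)·(-1)] = -3
L_2(-2) = (-1)·(-2)/[(2)·(1)] = 1
Sum: 3·(3) + (-2)·(-3) + (-1)·(1) = 14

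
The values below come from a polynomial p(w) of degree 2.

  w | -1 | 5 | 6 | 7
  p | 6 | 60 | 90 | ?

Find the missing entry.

The 3 known values determine p uniquely (degree ≤ 2).
Evaluate each Lagrange basis at w = 7:
L_0(7) = (2)·(1)/[(-6)·(-7)] = 1/21
L_1(7) = (8)·(1)/[(6)·(-1)] = -4/3
L_2(7) = (8)·(2)/[(7)·(1)] = 16/7
Sum: 6·(1/21) + 60·(-4/3) + 90·(16/7) = 126

126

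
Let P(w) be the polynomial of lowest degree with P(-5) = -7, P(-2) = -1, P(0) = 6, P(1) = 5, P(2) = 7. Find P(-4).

-14

L_0(-4) = (-2)·(-4)·(-5)·(-6)/[(-3)·(-5)·(-6)·(-7)] = 8/21
L_1(-4) = (1)·(-4)·(-5)·(-6)/[(3)·(-2)·(-3)·(-4)] = 5/3
L_2(-4) = (1)·(-2)·(-5)·(-6)/[(5)·(2)·(-1)·(-2)] = -3
L_3(-4) = (1)·(-2)·(-4)·(-6)/[(6)·(3)·(1)·(-1)] = 8/3
L_4(-4) = (1)·(-2)·(-4)·(-5)/[(7)·(4)·(2)·(1)] = -5/7
Sum: (-7)·(8/21) + (-1)·(5/3) + 6·(-3) + 5·(8/3) + 7·(-5/7) = -14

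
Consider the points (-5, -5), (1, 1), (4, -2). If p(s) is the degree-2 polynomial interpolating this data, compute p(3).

L_0(3) = (2)·(-1)/[(-6)·(-9)] = -1/27
L_1(3) = (8)·(-1)/[(6)·(-3)] = 4/9
L_2(3) = (8)·(2)/[(9)·(3)] = 16/27
Sum: (-5)·(-1/27) + 1·(4/9) + (-2)·(16/27) = -5/9

-5/9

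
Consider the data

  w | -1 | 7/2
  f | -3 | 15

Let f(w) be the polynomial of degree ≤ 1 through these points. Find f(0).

1

L_0(0) = (-7/2)/[(-9/2)] = 7/9
L_1(0) = (1)/[(9/2)] = 2/9
Sum: (-3)·(7/9) + 15·(2/9) = 1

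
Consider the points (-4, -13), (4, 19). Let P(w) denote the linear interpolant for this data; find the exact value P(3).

L_0(3) = (-1)/[(-8)] = 1/8
L_1(3) = (7)/[(8)] = 7/8
Sum: (-13)·(1/8) + 19·(7/8) = 15

15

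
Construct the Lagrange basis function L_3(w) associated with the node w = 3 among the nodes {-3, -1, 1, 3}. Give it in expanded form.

L_3(w) = (1/48)w^3 + (1/16)w^2 - (1/48)w - 1/16

L_3(w) = (w + 3)(w + 1)(w - 1) / [(6)·(4)·(2)]
       = (w^3 + 3w^2 - w - 3) / (48)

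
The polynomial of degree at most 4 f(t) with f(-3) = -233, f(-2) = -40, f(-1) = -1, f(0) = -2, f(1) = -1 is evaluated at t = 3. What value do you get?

Evaluate each Lagrange basis at t = 3:
L_0(3) = (5)·(4)·(3)·(2)/[(-1)·(-2)·(-3)·(-4)] = 5
L_1(3) = (6)·(4)·(3)·(2)/[(1)·(-1)·(-2)·(-3)] = -24
L_2(3) = (6)·(5)·(3)·(2)/[(2)·(1)·(-1)·(-2)] = 45
L_3(3) = (6)·(5)·(4)·(2)/[(3)·(2)·(1)·(-1)] = -40
L_4(3) = (6)·(5)·(4)·(3)/[(4)·(3)·(2)·(1)] = 15
Sum: (-233)·(5) + (-40)·(-24) + (-1)·(45) + (-2)·(-40) + (-1)·(15) = -185

-185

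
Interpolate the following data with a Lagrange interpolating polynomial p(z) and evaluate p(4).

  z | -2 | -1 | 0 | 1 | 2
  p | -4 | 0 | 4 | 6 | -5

L_0(4) = (5)·(4)·(3)·(2)/[(-1)·(-2)·(-3)·(-4)] = 5
L_1(4) = (6)·(4)·(3)·(2)/[(1)·(-1)·(-2)·(-3)] = -24
L_2(4) = (6)·(5)·(3)·(2)/[(2)·(1)·(-1)·(-2)] = 45
L_3(4) = (6)·(5)·(4)·(2)/[(3)·(2)·(1)·(-1)] = -40
L_4(4) = (6)·(5)·(4)·(3)/[(4)·(3)·(2)·(1)] = 15
Sum: (-4)·(5) + 0 + 4·(45) + 6·(-40) + (-5)·(15) = -155

-155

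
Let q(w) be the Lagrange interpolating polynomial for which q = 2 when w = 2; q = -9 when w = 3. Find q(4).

Evaluate each Lagrange basis at w = 4:
L_0(4) = (1)/[(-1)] = -1
L_1(4) = (2)/[(1)] = 2
Sum: 2·(-1) + (-9)·(2) = -20

-20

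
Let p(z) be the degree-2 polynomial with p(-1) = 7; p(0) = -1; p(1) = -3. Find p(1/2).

Using Newton's divided-difference form:
p[-1,0] = (-1 - 7) / (0 - (-1)) = -8
p[0,1] = (-3 - (-1)) / (1 - 0) = -2
p[-1,0,1] = (-2 - (-8)) / (1 - (-1)) = 3
p(1/2) = 7 + (-8)·(3/2) + 3·(3/2)·(1/2) = -11/4

-11/4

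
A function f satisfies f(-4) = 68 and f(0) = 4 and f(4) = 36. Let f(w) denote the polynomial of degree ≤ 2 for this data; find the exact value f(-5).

Evaluate each Lagrange basis at w = -5:
L_0(-5) = (-5)·(-9)/[(-4)·(-8)] = 45/32
L_1(-5) = (-1)·(-9)/[(4)·(-4)] = -9/16
L_2(-5) = (-1)·(-5)/[(8)·(4)] = 5/32
Sum: 68·(45/32) + 4·(-9/16) + 36·(5/32) = 99

99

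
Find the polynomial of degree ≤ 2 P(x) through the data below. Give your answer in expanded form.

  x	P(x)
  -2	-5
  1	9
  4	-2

P(x) = -(25/18)x^2 + (59/18)x + 64/9

L_0(x) = (x - 1)(x - 4) / [18] = (1/18)x^2 - (5/18)x + 2/9
L_1(x) = (x + 2)(x - 4) / [-9] = -(1/9)x^2 + (2/9)x + 8/9
L_2(x) = (x + 2)(x - 1) / [18] = (1/18)x^2 + (1/18)x - 1/9
P(x) = (-5)·L_0 + 9·L_1 + (-2)·L_2
  (-5)·L_0(x) = -(5/18)x^2 + (25/18)x - 10/9
  9·L_1(x) = -x^2 + 2x + 8
  (-2)·L_2(x) = -(1/9)x^2 - (1/9)x + 2/9
Adding term by term: -(25/18)x^2 + (59/18)x + 64/9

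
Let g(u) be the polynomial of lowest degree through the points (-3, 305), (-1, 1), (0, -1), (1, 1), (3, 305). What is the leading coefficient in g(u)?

4

L_0(u) = (u + 1)u(u - 1)(u - 3) / [144] = (1/144)u^4 - (1/48)u^3 - (1/144)u^2 + (1/48)u
L_1(u) = (u + 3)u(u - 1)(u - 3) / [-16] = -(1/16)u^4 + (1/16)u^3 + (9/16)u^2 - (9/16)u
L_2(u) = (u + 3)(u + 1)(u - 1)(u - 3) / [9] = (1/9)u^4 - (10/9)u^2 + 1
L_3(u) = (u + 3)(u + 1)u(u - 3) / [-16] = -(1/16)u^4 - (1/16)u^3 + (9/16)u^2 + (9/16)u
L_4(u) = (u + 3)(u + 1)u(u - 1) / [144] = (1/144)u^4 + (1/48)u^3 - (1/144)u^2 - (1/48)u
g(u) = 305·L_0 + 1·L_1 + (-1)·L_2 + 1·L_3 + 305·L_4
Only the coefficient of u^4 is needed; take it from each L_i and combine:
305·(1/144) + 1·(-1/16) + (-1)·(1/9) + 1·(-1/16) + 305·(1/144) = 4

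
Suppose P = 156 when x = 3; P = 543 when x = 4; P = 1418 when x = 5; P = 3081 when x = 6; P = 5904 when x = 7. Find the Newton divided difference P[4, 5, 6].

394

P[4,5] = (1418 - 543) / (5 - 4) = 875
P[5,6] = (3081 - 1418) / (6 - 5) = 1663
P[4,5,6] = (1663 - 875) / (6 - 4) = 394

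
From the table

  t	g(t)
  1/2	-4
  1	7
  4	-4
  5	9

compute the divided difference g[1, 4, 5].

g[1,4] = (-4 - 7) / (4 - 1) = -11/3
g[4,5] = (9 - (-4)) / (5 - 4) = 13
g[1,4,5] = (13 - (-11/3)) / (5 - 1) = 25/6

25/6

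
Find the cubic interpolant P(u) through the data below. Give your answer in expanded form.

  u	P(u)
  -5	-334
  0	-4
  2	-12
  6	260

P(u) = 2u^3 - 4u^2 - 4u - 4

Newton's divided differences:
P[-5,0] = (-4 - (-334)) / (0 - (-5)) = 66
P[0,2] = (-12 - (-4)) / (2 - 0) = -4
P[2,6] = (260 - (-12)) / (6 - 2) = 68
P[-5,0,2] = (-4 - 66) / (2 - (-5)) = -10
P[0,2,6] = (68 - (-4)) / (6 - 0) = 12
P[-5,0,2,6] = (12 - (-10)) / (6 - (-5)) = 2
P(u) = -334 + 66·(u + 5) + (-10)·(u + 5)u + 2·(u + 5)u(u - 2)
Expanding: P(u) = 2u^3 - 4u^2 - 4u - 4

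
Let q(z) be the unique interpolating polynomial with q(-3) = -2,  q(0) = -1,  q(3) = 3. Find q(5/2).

Using Newton's divided-difference form:
q[-3,0] = (-1 - (-2)) / (0 - (-3)) = 1/3
q[0,3] = (3 - (-1)) / (3 - 0) = 4/3
q[-3,0,3] = (4/3 - 1/3) / (3 - (-3)) = 1/6
q(5/2) = -2 + (1/3)·(11/2) + (1/6)·(11/2)·(5/2) = 17/8

17/8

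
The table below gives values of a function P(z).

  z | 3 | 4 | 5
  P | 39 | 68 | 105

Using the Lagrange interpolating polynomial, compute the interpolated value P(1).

L_0(1) = (-3)·(-4)/[(-1)·(-2)] = 6
L_1(1) = (-2)·(-4)/[(1)·(-1)] = -8
L_2(1) = (-2)·(-3)/[(2)·(1)] = 3
Sum: 39·(6) + 68·(-8) + 105·(3) = 5

5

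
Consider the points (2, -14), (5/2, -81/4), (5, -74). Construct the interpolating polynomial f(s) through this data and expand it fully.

f(s) = -3s^2 + s - 4

L_0(s) = (s - 5/2)(s - 5) / [3/2] = (2/3)s^2 - 5s + 25/3
L_1(s) = (s - 2)(s - 5) / [-5/4] = -(4/5)s^2 + (28/5)s - 8
L_2(s) = (s - 2)(s - 5/2) / [15/2] = (2/15)s^2 - (3/5)s + 2/3
f(s) = (-14)·L_0 + (-81/4)·L_1 + (-74)·L_2
  (-14)·L_0(s) = -(28/3)s^2 + 70s - 350/3
  (-81/4)·L_1(s) = (81/5)s^2 - (567/5)s + 162
  (-74)·L_2(s) = -(148/15)s^2 + (222/5)s - 148/3
Adding term by term: -3s^2 + s - 4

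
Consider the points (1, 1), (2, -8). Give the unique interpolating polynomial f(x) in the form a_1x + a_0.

Build the Lagrange basis polynomials:
L_0(x) = (x - 2) / [-1] = -x + 2
L_1(x) = (x - 1) / [1] = x - 1
f(x) = 1·L_0 + (-8)·L_1
  1·L_0(x) = -x + 2
  (-8)·L_1(x) = -8x + 8
Adding term by term: -9x + 10

f(x) = -9x + 10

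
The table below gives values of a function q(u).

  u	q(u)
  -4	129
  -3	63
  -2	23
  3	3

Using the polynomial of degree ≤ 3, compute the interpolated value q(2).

3

Using Newton's divided-difference form:
q[-4,-3] = (63 - 129) / (-3 - (-4)) = -66
q[-3,-2] = (23 - 63) / (-2 - (-3)) = -40
q[-2,3] = (3 - 23) / (3 - (-2)) = -4
q[-4,-3,-2] = (-40 - (-66)) / (-2 - (-4)) = 13
q[-3,-2,3] = (-4 - (-40)) / (3 - (-3)) = 6
q[-4,-3,-2,3] = (6 - 13) / (3 - (-4)) = -1
q(2) = 129 + (-66)·(6) + 13·(6)·(5) + (-1)·(6)·(5)·(4) = 3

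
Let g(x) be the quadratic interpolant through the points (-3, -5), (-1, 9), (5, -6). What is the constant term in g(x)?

Build the Lagrange basis polynomials:
L_0(x) = (x + 1)(x - 5) / [16] = (1/16)x^2 - (1/4)x - 5/16
L_1(x) = (x + 3)(x - 5) / [-12] = -(1/12)x^2 + (1/6)x + 5/4
L_2(x) = (x + 3)(x + 1) / [48] = (1/48)x^2 + (1/12)x + 1/16
g(x) = (-5)·L_0 + 9·L_1 + (-6)·L_2
Only the constant term is needed; take it from each L_i and combine:
(-5)·(-5/16) + 9·(5/4) + (-6)·(1/16) = 199/16

199/16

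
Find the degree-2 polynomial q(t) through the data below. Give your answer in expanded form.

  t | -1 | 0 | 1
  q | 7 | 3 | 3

Newton's divided differences:
q[-1,0] = (3 - 7) / (0 - (-1)) = -4
q[0,1] = (3 - 3) / (1 - 0) = 0
q[-1,0,1] = (0 - (-4)) / (1 - (-1)) = 2
q(t) = 7 + (-4)·(t + 1) + 2·(t + 1)t
Expanding: q(t) = 2t^2 - 2t + 3

q(t) = 2t^2 - 2t + 3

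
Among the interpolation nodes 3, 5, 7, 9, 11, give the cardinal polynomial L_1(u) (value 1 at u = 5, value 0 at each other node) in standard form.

L_1(u) = (u - 3)(u - 7)(u - 9)(u - 11) / [(2)·(-2)·(-4)·(-6)]
       = (u^4 - 30u^3 + 320u^2 - 1410u + 2079) / (-96)

L_1(u) = -(1/96)u^4 + (5/16)u^3 - (10/3)u^2 + (235/16)u - 693/32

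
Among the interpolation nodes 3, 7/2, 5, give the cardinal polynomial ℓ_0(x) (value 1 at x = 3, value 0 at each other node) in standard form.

ℓ_0(x) = x^2 - (17/2)x + 35/2

ℓ_0(x) = (x - 7/2)(x - 5) / [(-1/2)·(-2)]
       = (x^2 - (17/2)x + 35/2) / (1)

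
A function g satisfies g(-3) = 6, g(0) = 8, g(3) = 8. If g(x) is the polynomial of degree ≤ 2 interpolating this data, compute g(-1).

68/9

Using Newton's divided-difference form:
g[-3,0] = (8 - 6) / (0 - (-3)) = 2/3
g[0,3] = (8 - 8) / (3 - 0) = 0
g[-3,0,3] = (0 - 2/3) / (3 - (-3)) = -1/9
g(-1) = 6 + (2/3)·(2) + (-1/9)·(2)·(-1) = 68/9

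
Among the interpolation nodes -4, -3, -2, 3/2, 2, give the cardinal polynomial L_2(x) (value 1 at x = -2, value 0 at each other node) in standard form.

L_2(x) = (x + 4)(x + 3)(x - 3/2)(x - 2) / [(2)·(1)·(-7/2)·(-4)]
       = (x^4 + (7/2)x^3 - (19/2)x^2 - 21x + 36) / (28)

L_2(x) = (1/28)x^4 + (1/8)x^3 - (19/56)x^2 - (3/4)x + 9/7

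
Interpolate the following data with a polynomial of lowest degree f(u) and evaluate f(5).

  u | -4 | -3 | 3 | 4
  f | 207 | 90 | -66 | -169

-342

Evaluate each Lagrange basis at u = 5:
L_0(5) = (8)·(2)·(1)/[(-1)·(-7)·(-8)] = -2/7
L_1(5) = (9)·(2)·(1)/[(1)·(-6)·(-7)] = 3/7
L_2(5) = (9)·(8)·(1)/[(7)·(6)·(-1)] = -12/7
L_3(5) = (9)·(8)·(2)/[(8)·(7)·(1)] = 18/7
Sum: 207·(-2/7) + 90·(3/7) + (-66)·(-12/7) + (-169)·(18/7) = -342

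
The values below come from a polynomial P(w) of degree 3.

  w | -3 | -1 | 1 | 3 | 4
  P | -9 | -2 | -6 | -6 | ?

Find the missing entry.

3/16

The 4 known values determine P uniquely (degree ≤ 3).
Evaluate each Lagrange basis at w = 4:
L_0(4) = (5)·(3)·(1)/[(-2)·(-4)·(-6)] = -5/16
L_1(4) = (7)·(3)·(1)/[(2)·(-2)·(-4)] = 21/16
L_2(4) = (7)·(5)·(1)/[(4)·(2)·(-2)] = -35/16
L_3(4) = (7)·(5)·(3)/[(6)·(4)·(2)] = 35/16
Sum: (-9)·(-5/16) + (-2)·(21/16) + (-6)·(-35/16) + (-6)·(35/16) = 3/16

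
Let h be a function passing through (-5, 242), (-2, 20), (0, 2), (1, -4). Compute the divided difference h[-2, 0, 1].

h[-2,0] = (2 - 20) / (0 - (-2)) = -9
h[0,1] = (-4 - 2) / (1 - 0) = -6
h[-2,0,1] = (-6 - (-9)) / (1 - (-2)) = 1

1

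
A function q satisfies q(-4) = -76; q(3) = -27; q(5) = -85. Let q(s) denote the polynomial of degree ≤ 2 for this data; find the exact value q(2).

L_0(2) = (-1)·(-3)/[(-7)·(-9)] = 1/21
L_1(2) = (6)·(-3)/[(7)·(-2)] = 9/7
L_2(2) = (6)·(-1)/[(9)·(2)] = -1/3
Sum: (-76)·(1/21) + (-27)·(9/7) + (-85)·(-1/3) = -10

-10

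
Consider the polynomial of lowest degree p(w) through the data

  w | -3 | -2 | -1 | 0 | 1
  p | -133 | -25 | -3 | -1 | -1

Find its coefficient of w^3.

-1

Build the Lagrange basis polynomials:
L_0(w) = (w + 2)(w + 1)w(w - 1) / [24] = (1/24)w^4 + (1/12)w^3 - (1/24)w^2 - (1/12)w
L_1(w) = (w + 3)(w + 1)w(w - 1) / [-6] = -(1/6)w^4 - (1/2)w^3 + (1/6)w^2 + (1/2)w
L_2(w) = (w + 3)(w + 2)w(w - 1) / [4] = (1/4)w^4 + w^3 + (1/4)w^2 - (3/2)w
L_3(w) = (w + 3)(w + 2)(w + 1)(w - 1) / [-6] = -(1/6)w^4 - (5/6)w^3 - (5/6)w^2 + (5/6)w + 1
L_4(w) = (w + 3)(w + 2)(w + 1)w / [24] = (1/24)w^4 + (1/4)w^3 + (11/24)w^2 + (1/4)w
p(w) = (-133)·L_0 + (-25)·L_1 + (-3)·L_2 + (-1)·L_3 + (-1)·L_4
Only the coefficient of w^3 is needed; take it from each L_i and combine:
(-133)·(1/12) + (-25)·(-1/2) + (-3)·(1) + (-1)·(-5/6) + (-1)·(1/4) = -1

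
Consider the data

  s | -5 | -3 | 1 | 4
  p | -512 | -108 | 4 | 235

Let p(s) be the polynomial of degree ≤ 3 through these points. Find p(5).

468

Using Newton's divided-difference form:
p[-5,-3] = (-108 - (-512)) / (-3 - (-5)) = 202
p[-3,1] = (4 - (-108)) / (1 - (-3)) = 28
p[1,4] = (235 - 4) / (4 - 1) = 77
p[-5,-3,1] = (28 - 202) / (1 - (-5)) = -29
p[-3,1,4] = (77 - 28) / (4 - (-3)) = 7
p[-5,-3,1,4] = (7 - (-29)) / (4 - (-5)) = 4
p(5) = -512 + 202·(10) + (-29)·(10)·(8) + 4·(10)·(8)·(4) = 468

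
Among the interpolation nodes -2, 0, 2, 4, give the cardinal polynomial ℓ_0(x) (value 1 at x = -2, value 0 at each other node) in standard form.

ℓ_0(x) = x(x - 2)(x - 4) / [(-2)·(-4)·(-6)]
       = (x^3 - 6x^2 + 8x) / (-48)

ℓ_0(x) = -(1/48)x^3 + (1/8)x^2 - (1/6)x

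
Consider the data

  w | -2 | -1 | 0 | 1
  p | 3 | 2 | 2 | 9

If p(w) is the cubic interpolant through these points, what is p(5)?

Using Newton's divided-difference form:
p[-2,-1] = (2 - 3) / (-1 - (-2)) = -1
p[-1,0] = (2 - 2) / (0 - (-1)) = 0
p[0,1] = (9 - 2) / (1 - 0) = 7
p[-2,-1,0] = (0 - (-1)) / (0 - (-2)) = 1/2
p[-1,0,1] = (7 - 0) / (1 - (-1)) = 7/2
p[-2,-1,0,1] = (7/2 - 1/2) / (1 - (-2)) = 1
p(5) = 3 + (-1)·(7) + (1/2)·(7)·(6) + 1·(7)·(6)·(5) = 227

227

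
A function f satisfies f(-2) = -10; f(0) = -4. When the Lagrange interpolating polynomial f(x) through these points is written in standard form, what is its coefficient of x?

3

The leading coefficient equals the top divided difference f[-2,0].
f[-2,0] = (-4 - (-10)) / (0 - (-2)) = 3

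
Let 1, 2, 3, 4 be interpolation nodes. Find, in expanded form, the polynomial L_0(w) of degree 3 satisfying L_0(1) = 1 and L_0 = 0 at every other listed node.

L_0(w) = -(1/6)w^3 + (3/2)w^2 - (13/3)w + 4

L_0(w) = (w - 2)(w - 3)(w - 4) / [(-1)·(-2)·(-3)]
       = (w^3 - 9w^2 + 26w - 24) / (-6)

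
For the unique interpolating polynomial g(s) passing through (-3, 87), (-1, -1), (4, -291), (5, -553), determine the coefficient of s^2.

-2

L_0(s) = (s + 1)(s - 4)(s - 5) / [-112] = -(1/112)s^3 + (1/14)s^2 - (11/112)s - 5/28
L_1(s) = (s + 3)(s - 4)(s - 5) / [60] = (1/60)s^3 - (1/10)s^2 - (7/60)s + 1
L_2(s) = (s + 3)(s + 1)(s - 5) / [-35] = -(1/35)s^3 + (1/35)s^2 + (17/35)s + 3/7
L_3(s) = (s + 3)(s + 1)(s - 4) / [48] = (1/48)s^3 - (13/48)s - 1/4
g(s) = 87·L_0 + (-1)·L_1 + (-291)·L_2 + (-553)·L_3
Only the coefficient of s^2 is needed; take it from each L_i and combine:
87·(1/14) + (-1)·(-1/10) + (-291)·(1/35) + (-553)·(0) = -2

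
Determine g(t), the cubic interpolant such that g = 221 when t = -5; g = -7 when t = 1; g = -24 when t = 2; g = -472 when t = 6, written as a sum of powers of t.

g(t) = -2t^3 - t^2 - 4

Build the Lagrange basis polynomials:
L_0(t) = (t - 1)(t - 2)(t - 6) / [-462] = -(1/462)t^3 + (3/154)t^2 - (10/231)t + 2/77
L_1(t) = (t + 5)(t - 2)(t - 6) / [30] = (1/30)t^3 - (1/10)t^2 - (14/15)t + 2
L_2(t) = (t + 5)(t - 1)(t - 6) / [-28] = -(1/28)t^3 + (1/14)t^2 + (29/28)t - 15/14
L_3(t) = (t + 5)(t - 1)(t - 2) / [220] = (1/220)t^3 + (1/110)t^2 - (13/220)t + 1/22
g(t) = 221·L_0 + (-7)·L_1 + (-24)·L_2 + (-472)·L_3
  221·L_0(t) = -(221/462)t^3 + (663/154)t^2 - (2210/231)t + 442/77
  (-7)·L_1(t) = -(7/30)t^3 + (7/10)t^2 + (98/15)t - 14
  (-24)·L_2(t) = (6/7)t^3 - (12/7)t^2 - (174/7)t + 180/7
  (-472)·L_3(t) = -(118/55)t^3 - (236/55)t^2 + (1534/55)t - 236/11
Adding term by term: -2t^3 - t^2 - 4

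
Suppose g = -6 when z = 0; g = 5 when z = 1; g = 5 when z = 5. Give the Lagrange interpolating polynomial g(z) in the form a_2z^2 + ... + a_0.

L_0(z) = (z - 1)(z - 5) / [5] = (1/5)z^2 - (6/5)z + 1
L_1(z) = z(z - 5) / [-4] = -(1/4)z^2 + (5/4)z
L_2(z) = z(z - 1) / [20] = (1/20)z^2 - (1/20)z
g(z) = (-6)·L_0 + 5·L_1 + 5·L_2
  (-6)·L_0(z) = -(6/5)z^2 + (36/5)z - 6
  5·L_1(z) = -(5/4)z^2 + (25/4)z
  5·L_2(z) = (1/4)z^2 - (1/4)z
Adding term by term: -(11/5)z^2 + (66/5)z - 6

g(z) = -(11/5)z^2 + (66/5)z - 6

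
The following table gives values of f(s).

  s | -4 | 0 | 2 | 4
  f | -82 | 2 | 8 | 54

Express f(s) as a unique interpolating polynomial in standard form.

f(s) = s^3 - s^2 + s + 2

Build the Lagrange basis polynomials:
L_0(s) = s(s - 2)(s - 4) / [-192] = -(1/192)s^3 + (1/32)s^2 - (1/24)s
L_1(s) = (s + 4)(s - 2)(s - 4) / [32] = (1/32)s^3 - (1/16)s^2 - (1/2)s + 1
L_2(s) = (s + 4)s(s - 4) / [-24] = -(1/24)s^3 + (2/3)s
L_3(s) = (s + 4)s(s - 2) / [64] = (1/64)s^3 + (1/32)s^2 - (1/8)s
f(s) = (-82)·L_0 + 2·L_1 + 8·L_2 + 54·L_3
  (-82)·L_0(s) = (41/96)s^3 - (41/16)s^2 + (41/12)s
  2·L_1(s) = (1/16)s^3 - (1/8)s^2 - s + 2
  8·L_2(s) = -(1/3)s^3 + (16/3)s
  54·L_3(s) = (27/32)s^3 + (27/16)s^2 - (27/4)s
Adding term by term: s^3 - s^2 + s + 2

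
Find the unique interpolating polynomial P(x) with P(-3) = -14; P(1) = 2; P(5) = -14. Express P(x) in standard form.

Newton's divided differences:
P[-3,1] = (2 - (-14)) / (1 - (-3)) = 4
P[1,5] = (-14 - 2) / (5 - 1) = -4
P[-3,1,5] = (-4 - 4) / (5 - (-3)) = -1
P(x) = -14 + 4·(x + 3) + (-1)·(x + 3)(x - 1)
Expanding: P(x) = -x^2 + 2x + 1

P(x) = -x^2 + 2x + 1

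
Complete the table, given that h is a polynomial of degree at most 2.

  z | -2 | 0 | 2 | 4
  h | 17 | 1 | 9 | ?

The 3 known values determine h uniquely (degree ≤ 2).
L_0(4) = (4)·(2)/[(-2)·(-4)] = 1
L_1(4) = (6)·(2)/[(2)·(-2)] = -3
L_2(4) = (6)·(4)/[(4)·(2)] = 3
Sum: 17·(1) + 1·(-3) + 9·(3) = 41

41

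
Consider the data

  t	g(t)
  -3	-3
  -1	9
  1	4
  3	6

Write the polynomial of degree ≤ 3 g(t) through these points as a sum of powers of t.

g(t) = (1/2)t^3 - (5/8)t^2 - 3t + 57/8

Newton's divided differences:
g[-3,-1] = (9 - (-3)) / (-1 - (-3)) = 6
g[-1,1] = (4 - 9) / (1 - (-1)) = -5/2
g[1,3] = (6 - 4) / (3 - 1) = 1
g[-3,-1,1] = (-5/2 - 6) / (1 - (-3)) = -17/8
g[-1,1,3] = (1 - (-5/2)) / (3 - (-1)) = 7/8
g[-3,-1,1,3] = (7/8 - (-17/8)) / (3 - (-3)) = 1/2
g(t) = -3 + 6·(t + 3) + (-17/8)·(t + 3)(t + 1) + (1/2)·(t + 3)(t + 1)(t - 1)
Expanding: g(t) = (1/2)t^3 - (5/8)t^2 - 3t + 57/8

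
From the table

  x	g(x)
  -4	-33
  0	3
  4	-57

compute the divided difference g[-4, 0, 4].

-3

g[-4,0] = (3 - (-33)) / (0 - (-4)) = 9
g[0,4] = (-57 - 3) / (4 - 0) = -15
g[-4,0,4] = (-15 - 9) / (4 - (-4)) = -3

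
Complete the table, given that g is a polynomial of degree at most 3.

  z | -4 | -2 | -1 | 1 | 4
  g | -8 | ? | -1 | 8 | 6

-53/10

The 4 known values determine g uniquely (degree ≤ 3).
L_0(-2) = (-1)·(-3)·(-6)/[(-3)·(-5)·(-8)] = 3/20
L_1(-2) = (2)·(-3)·(-6)/[(3)·(-2)·(-5)] = 6/5
L_2(-2) = (2)·(-1)·(-6)/[(5)·(2)·(-3)] = -2/5
L_3(-2) = (2)·(-1)·(-3)/[(8)·(5)·(3)] = 1/20
Sum: (-8)·(3/20) + (-1)·(6/5) + 8·(-2/5) + 6·(1/20) = -53/10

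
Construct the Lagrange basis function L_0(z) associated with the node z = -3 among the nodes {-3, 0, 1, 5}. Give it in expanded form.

L_0(z) = -(1/96)z^3 + (1/16)z^2 - (5/96)z

L_0(z) = z(z - 1)(z - 5) / [(-3)·(-4)·(-8)]
       = (z^3 - 6z^2 + 5z) / (-96)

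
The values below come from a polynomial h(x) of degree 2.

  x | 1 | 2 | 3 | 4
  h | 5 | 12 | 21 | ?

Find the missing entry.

32

The 3 known values determine h uniquely (degree ≤ 2).
L_0(4) = (2)·(1)/[(-1)·(-2)] = 1
L_1(4) = (3)·(1)/[(1)·(-1)] = -3
L_2(4) = (3)·(2)/[(2)·(1)] = 3
Sum: 5·(1) + 12·(-3) + 21·(3) = 32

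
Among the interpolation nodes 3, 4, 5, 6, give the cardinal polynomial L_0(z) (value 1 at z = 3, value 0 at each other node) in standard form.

L_0(z) = -(1/6)z^3 + (5/2)z^2 - (37/3)z + 20

L_0(z) = (z - 4)(z - 5)(z - 6) / [(-1)·(-2)·(-3)]
       = (z^3 - 15z^2 + 74z - 120) / (-6)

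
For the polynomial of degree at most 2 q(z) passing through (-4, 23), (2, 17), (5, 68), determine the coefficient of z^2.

2

The leading coefficient equals the top divided difference q[-4,2,5].
q[-4,2] = (17 - 23) / (2 - (-4)) = -1
q[2,5] = (68 - 17) / (5 - 2) = 17
q[-4,2,5] = (17 - (-1)) / (5 - (-4)) = 2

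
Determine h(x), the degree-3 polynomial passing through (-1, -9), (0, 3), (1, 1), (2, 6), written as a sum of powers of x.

h(x) = (7/2)x^3 - 7x^2 + (3/2)x + 3

Build the Lagrange basis polynomials:
L_0(x) = x(x - 1)(x - 2) / [-6] = -(1/6)x^3 + (1/2)x^2 - (1/3)x
L_1(x) = (x + 1)(x - 1)(x - 2) / [2] = (1/2)x^3 - x^2 - (1/2)x + 1
L_2(x) = (x + 1)x(x - 2) / [-2] = -(1/2)x^3 + (1/2)x^2 + x
L_3(x) = (x + 1)x(x - 1) / [6] = (1/6)x^3 - (1/6)x
h(x) = (-9)·L_0 + 3·L_1 + 1·L_2 + 6·L_3
  (-9)·L_0(x) = (3/2)x^3 - (9/2)x^2 + 3x
  3·L_1(x) = (3/2)x^3 - 3x^2 - (3/2)x + 3
  1·L_2(x) = -(1/2)x^3 + (1/2)x^2 + x
  6·L_3(x) = x^3 - x
Adding term by term: (7/2)x^3 - 7x^2 + (3/2)x + 3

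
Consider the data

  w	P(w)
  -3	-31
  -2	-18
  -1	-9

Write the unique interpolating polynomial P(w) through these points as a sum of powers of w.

P(w) = -2w^2 + 3w - 4

Newton's divided differences:
P[-3,-2] = (-18 - (-31)) / (-2 - (-3)) = 13
P[-2,-1] = (-9 - (-18)) / (-1 - (-2)) = 9
P[-3,-2,-1] = (9 - 13) / (-1 - (-3)) = -2
P(w) = -31 + 13·(w + 3) + (-2)·(w + 3)(w + 2)
Expanding: P(w) = -2w^2 + 3w - 4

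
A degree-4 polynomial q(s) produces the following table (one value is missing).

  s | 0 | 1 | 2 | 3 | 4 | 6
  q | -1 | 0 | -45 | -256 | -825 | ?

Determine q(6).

-4165

The 5 known values determine q uniquely (degree ≤ 4).
Evaluate each Lagrange basis at s = 6:
L_0(6) = (5)·(4)·(3)·(2)/[(-1)·(-2)·(-3)·(-4)] = 5
L_1(6) = (6)·(4)·(3)·(2)/[(1)·(-1)·(-2)·(-3)] = -24
L_2(6) = (6)·(5)·(3)·(2)/[(2)·(1)·(-1)·(-2)] = 45
L_3(6) = (6)·(5)·(4)·(2)/[(3)·(2)·(1)·(-1)] = -40
L_4(6) = (6)·(5)·(4)·(3)/[(4)·(3)·(2)·(1)] = 15
Sum: (-1)·(5) + 0 + (-45)·(45) + (-256)·(-40) + (-825)·(15) = -4165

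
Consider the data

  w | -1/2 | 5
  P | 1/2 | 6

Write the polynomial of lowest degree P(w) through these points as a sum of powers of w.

L_0(w) = (w - 5) / [-11/2] = -(2/11)w + 10/11
L_1(w) = (w + 1/2) / [11/2] = (2/11)w + 1/11
P(w) = (1/2)·L_0 + 6·L_1
  (1/2)·L_0(w) = -(1/11)w + 5/11
  6·L_1(w) = (12/11)w + 6/11
Adding term by term: w + 1

P(w) = w + 1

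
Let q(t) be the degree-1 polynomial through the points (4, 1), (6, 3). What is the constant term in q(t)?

Build the Lagrange basis polynomials:
L_0(t) = (t - 6) / [-2] = -(1/2)t + 3
L_1(t) = (t - 4) / [2] = (1/2)t - 2
q(t) = 1·L_0 + 3·L_1
Only the constant term is needed; take it from each L_i and combine:
1·(3) + 3·(-2) = -3

-3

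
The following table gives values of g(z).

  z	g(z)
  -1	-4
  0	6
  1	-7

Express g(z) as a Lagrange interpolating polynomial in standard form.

Build the Lagrange basis polynomials:
L_0(z) = z(z - 1) / [2] = (1/2)z^2 - (1/2)z
L_1(z) = (z + 1)(z - 1) / [-1] = -z^2 + 1
L_2(z) = (z + 1)z / [2] = (1/2)z^2 + (1/2)z
g(z) = (-4)·L_0 + 6·L_1 + (-7)·L_2
  (-4)·L_0(z) = -2z^2 + 2z
  6·L_1(z) = -6z^2 + 6
  (-7)·L_2(z) = -(7/2)z^2 - (7/2)z
Adding term by term: -(23/2)z^2 - (3/2)z + 6

g(z) = -(23/2)z^2 - (3/2)z + 6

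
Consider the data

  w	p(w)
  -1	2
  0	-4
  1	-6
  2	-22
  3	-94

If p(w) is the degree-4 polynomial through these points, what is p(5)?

-694

Using Newton's divided-difference form:
p[-1,0] = (-4 - 2) / (0 - (-1)) = -6
p[0,1] = (-6 - (-4)) / (1 - 0) = -2
p[1,2] = (-22 - (-6)) / (2 - 1) = -16
p[2,3] = (-94 - (-22)) / (3 - 2) = -72
p[-1,0,1] = (-2 - (-6)) / (1 - (-1)) = 2
p[0,1,2] = (-16 - (-2)) / (2 - 0) = -7
p[1,2,3] = (-72 - (-16)) / (3 - 1) = -28
p[-1,0,1,2] = (-7 - 2) / (2 - (-1)) = -3
p[0,1,2,3] = (-28 - (-7)) / (3 - 0) = -7
p[-1,0,1,2,3] = (-7 - (-3)) / (3 - (-1)) = -1
p(5) = 2 + (-6)·(6) + 2·(6)·(5) + (-3)·(6)·(5)·(4) + (-1)·(6)·(5)·(4)·(3) = -694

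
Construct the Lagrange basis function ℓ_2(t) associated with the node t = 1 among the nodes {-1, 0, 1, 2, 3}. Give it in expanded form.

ℓ_2(t) = (1/4)t^4 - t^3 + (1/4)t^2 + (3/2)t

ℓ_2(t) = (t + 1)t(t - 2)(t - 3) / [(2)·(1)·(-1)·(-2)]
       = (t^4 - 4t^3 + t^2 + 6t) / (4)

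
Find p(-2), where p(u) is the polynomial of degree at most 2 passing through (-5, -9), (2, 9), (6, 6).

180/77

L_0(-2) = (-4)·(-8)/[(-7)·(-11)] = 32/77
L_1(-2) = (3)·(-8)/[(7)·(-4)] = 6/7
L_2(-2) = (3)·(-4)/[(11)·(4)] = -3/11
Sum: (-9)·(32/77) + 9·(6/7) + 6·(-3/11) = 180/77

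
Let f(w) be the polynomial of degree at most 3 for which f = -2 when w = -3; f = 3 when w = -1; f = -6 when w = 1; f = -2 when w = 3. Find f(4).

L_0(4) = (5)·(3)·(1)/[(-2)·(-4)·(-6)] = -5/16
L_1(4) = (7)·(3)·(1)/[(2)·(-2)·(-4)] = 21/16
L_2(4) = (7)·(5)·(1)/[(4)·(2)·(-2)] = -35/16
L_3(4) = (7)·(5)·(3)/[(6)·(4)·(2)] = 35/16
Sum: (-2)·(-5/16) + 3·(21/16) + (-6)·(-35/16) + (-2)·(35/16) = 213/16

213/16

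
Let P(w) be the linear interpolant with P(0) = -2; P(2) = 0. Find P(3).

1

Evaluate each Lagrange basis at w = 3:
L_0(3) = (1)/[(-2)] = -1/2
L_1(3) = (3)/[(2)] = 3/2
Sum: (-2)·(-1/2) + 0 = 1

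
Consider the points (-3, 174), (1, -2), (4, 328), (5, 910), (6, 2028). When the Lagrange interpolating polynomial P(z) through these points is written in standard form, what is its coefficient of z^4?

The leading coefficient equals the top divided difference P[-3,1,4,5,6].
P[-3,1] = (-2 - 174) / (1 - (-3)) = -44
P[1,4] = (328 - (-2)) / (4 - 1) = 110
P[4,5] = (910 - 328) / (5 - 4) = 582
P[5,6] = (2028 - 910) / (6 - 5) = 1118
P[-3,1,4] = (110 - (-44)) / (4 - (-3)) = 22
P[1,4,5] = (582 - 110) / (5 - 1) = 118
P[4,5,6] = (1118 - 582) / (6 - 4) = 268
P[-3,1,4,5] = (118 - 22) / (5 - (-3)) = 12
P[1,4,5,6] = (268 - 118) / (6 - 1) = 30
P[-3,1,4,5,6] = (30 - 12) / (6 - (-3)) = 2

2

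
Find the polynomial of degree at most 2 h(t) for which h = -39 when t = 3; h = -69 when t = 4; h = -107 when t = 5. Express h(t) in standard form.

h(t) = -4t^2 - 2t + 3

Newton's divided differences:
h[3,4] = (-69 - (-39)) / (4 - 3) = -30
h[4,5] = (-107 - (-69)) / (5 - 4) = -38
h[3,4,5] = (-38 - (-30)) / (5 - 3) = -4
h(t) = -39 + (-30)·(t - 3) + (-4)·(t - 3)(t - 4)
Expanding: h(t) = -4t^2 - 2t + 3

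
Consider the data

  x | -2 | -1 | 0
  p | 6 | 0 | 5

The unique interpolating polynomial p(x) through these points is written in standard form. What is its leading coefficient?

11/2

The leading coefficient equals the top divided difference p[-2,-1,0].
p[-2,-1] = (0 - 6) / (-1 - (-2)) = -6
p[-1,0] = (5 - 0) / (0 - (-1)) = 5
p[-2,-1,0] = (5 - (-6)) / (0 - (-2)) = 11/2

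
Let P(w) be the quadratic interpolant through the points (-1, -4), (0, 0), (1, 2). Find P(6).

-18

Evaluate each Lagrange basis at w = 6:
L_0(6) = (6)·(5)/[(-1)·(-2)] = 15
L_1(6) = (7)·(5)/[(1)·(-1)] = -35
L_2(6) = (7)·(6)/[(2)·(1)] = 21
Sum: (-4)·(15) + 0 + 2·(21) = -18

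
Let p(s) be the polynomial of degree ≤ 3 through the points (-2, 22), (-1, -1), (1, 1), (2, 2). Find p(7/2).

-121/4

Evaluate each Lagrange basis at s = 7/2:
L_0(7/2) = (9/2)·(5/2)·(3/2)/[(-1)·(-3)·(-4)] = -45/32
L_1(7/2) = (11/2)·(5/2)·(3/2)/[(1)·(-2)·(-3)] = 55/16
L_2(7/2) = (11/2)·(9/2)·(3/2)/[(3)·(2)·(-1)] = -99/16
L_3(7/2) = (11/2)·(9/2)·(5/2)/[(4)·(3)·(1)] = 165/32
Sum: 22·(-45/32) + (-1)·(55/16) + 1·(-99/16) + 2·(165/32) = -121/4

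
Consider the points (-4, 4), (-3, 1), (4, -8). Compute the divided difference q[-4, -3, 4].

q[-4,-3] = (1 - 4) / (-3 - (-4)) = -3
q[-3,4] = (-8 - 1) / (4 - (-3)) = -9/7
q[-4,-3,4] = (-9/7 - (-3)) / (4 - (-4)) = 3/14

3/14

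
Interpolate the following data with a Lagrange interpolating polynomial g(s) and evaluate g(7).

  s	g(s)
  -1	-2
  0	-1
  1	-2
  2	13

L_0(7) = (7)·(6)·(5)/[(-1)·(-2)·(-3)] = -35
L_1(7) = (8)·(6)·(5)/[(1)·(-1)·(-2)] = 120
L_2(7) = (8)·(7)·(5)/[(2)·(1)·(-1)] = -140
L_3(7) = (8)·(7)·(6)/[(3)·(2)·(1)] = 56
Sum: (-2)·(-35) + (-1)·(120) + (-2)·(-140) + 13·(56) = 958

958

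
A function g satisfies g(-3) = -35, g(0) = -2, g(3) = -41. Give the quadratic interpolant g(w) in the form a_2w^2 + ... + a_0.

Newton's divided differences:
g[-3,0] = (-2 - (-35)) / (0 - (-3)) = 11
g[0,3] = (-41 - (-2)) / (3 - 0) = -13
g[-3,0,3] = (-13 - 11) / (3 - (-3)) = -4
g(w) = -35 + 11·(w + 3) + (-4)·(w + 3)w
Expanding: g(w) = -4w^2 - w - 2

g(w) = -4w^2 - w - 2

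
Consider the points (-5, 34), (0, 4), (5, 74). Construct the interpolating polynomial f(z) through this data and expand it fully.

f(z) = 2z^2 + 4z + 4

Build the Lagrange basis polynomials:
L_0(z) = z(z - 5) / [50] = (1/50)z^2 - (1/10)z
L_1(z) = (z + 5)(z - 5) / [-25] = -(1/25)z^2 + 1
L_2(z) = (z + 5)z / [50] = (1/50)z^2 + (1/10)z
f(z) = 34·L_0 + 4·L_1 + 74·L_2
  34·L_0(z) = (17/25)z^2 - (17/5)z
  4·L_1(z) = -(4/25)z^2 + 4
  74·L_2(z) = (37/25)z^2 + (37/5)z
Adding term by term: 2z^2 + 4z + 4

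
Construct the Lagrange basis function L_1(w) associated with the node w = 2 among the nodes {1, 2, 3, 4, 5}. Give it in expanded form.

L_1(w) = -(1/6)w^4 + (13/6)w^3 - (59/6)w^2 + (107/6)w - 10

L_1(w) = (w - 1)(w - 3)(w - 4)(w - 5) / [(1)·(-1)·(-2)·(-3)]
       = (w^4 - 13w^3 + 59w^2 - 107w + 60) / (-6)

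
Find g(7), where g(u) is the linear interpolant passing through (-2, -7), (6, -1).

-1/4

L_0(7) = (1)/[(-8)] = -1/8
L_1(7) = (9)/[(8)] = 9/8
Sum: (-7)·(-1/8) + (-1)·(9/8) = -1/4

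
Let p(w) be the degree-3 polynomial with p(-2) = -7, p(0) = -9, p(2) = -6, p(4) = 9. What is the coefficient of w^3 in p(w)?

7/48

Build the Lagrange basis polynomials:
L_0(w) = w(w - 2)(w - 4) / [-48] = -(1/48)w^3 + (1/8)w^2 - (1/6)w
L_1(w) = (w + 2)(w - 2)(w - 4) / [16] = (1/16)w^3 - (1/4)w^2 - (1/4)w + 1
L_2(w) = (w + 2)w(w - 4) / [-16] = -(1/16)w^3 + (1/8)w^2 + (1/2)w
L_3(w) = (w + 2)w(w - 2) / [48] = (1/48)w^3 - (1/12)w
p(w) = (-7)·L_0 + (-9)·L_1 + (-6)·L_2 + 9·L_3
Only the coefficient of w^3 is needed; take it from each L_i and combine:
(-7)·(-1/48) + (-9)·(1/16) + (-6)·(-1/16) + 9·(1/48) = 7/48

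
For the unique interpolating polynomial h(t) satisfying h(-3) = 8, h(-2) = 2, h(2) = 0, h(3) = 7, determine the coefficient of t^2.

13/10

L_0(t) = (t + 2)(t - 2)(t - 3) / [-30] = -(1/30)t^3 + (1/10)t^2 + (2/15)t - 2/5
L_1(t) = (t + 3)(t - 2)(t - 3) / [20] = (1/20)t^3 - (1/10)t^2 - (9/20)t + 9/10
L_2(t) = (t + 3)(t + 2)(t - 3) / [-20] = -(1/20)t^3 - (1/10)t^2 + (9/20)t + 9/10
L_3(t) = (t + 3)(t + 2)(t - 2) / [30] = (1/30)t^3 + (1/10)t^2 - (2/15)t - 2/5
h(t) = 8·L_0 + 2·L_1 + 0·L_2 + 7·L_3
Only the coefficient of t^2 is needed; take it from each L_i and combine:
8·(1/10) + 2·(-1/10) + 0·(-1/10) + 7·(1/10) = 13/10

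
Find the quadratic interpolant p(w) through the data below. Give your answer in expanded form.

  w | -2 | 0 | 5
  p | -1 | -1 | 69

Build the Lagrange basis polynomials:
L_0(w) = w(w - 5) / [14] = (1/14)w^2 - (5/14)w
L_1(w) = (w + 2)(w - 5) / [-10] = -(1/10)w^2 + (3/10)w + 1
L_2(w) = (w + 2)w / [35] = (1/35)w^2 + (2/35)w
p(w) = (-1)·L_0 + (-1)·L_1 + 69·L_2
  (-1)·L_0(w) = -(1/14)w^2 + (5/14)w
  (-1)·L_1(w) = (1/10)w^2 - (3/10)w - 1
  69·L_2(w) = (69/35)w^2 + (138/35)w
Adding term by term: 2w^2 + 4w - 1

p(w) = 2w^2 + 4w - 1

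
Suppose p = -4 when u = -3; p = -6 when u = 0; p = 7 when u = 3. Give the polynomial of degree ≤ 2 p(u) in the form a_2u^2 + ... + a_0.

p(u) = (5/6)u^2 + (11/6)u - 6

L_0(u) = u(u - 3) / [18] = (1/18)u^2 - (1/6)u
L_1(u) = (u + 3)(u - 3) / [-9] = -(1/9)u^2 + 1
L_2(u) = (u + 3)u / [18] = (1/18)u^2 + (1/6)u
p(u) = (-4)·L_0 + (-6)·L_1 + 7·L_2
  (-4)·L_0(u) = -(2/9)u^2 + (2/3)u
  (-6)·L_1(u) = (2/3)u^2 - 6
  7·L_2(u) = (7/18)u^2 + (7/6)u
Adding term by term: (5/6)u^2 + (11/6)u - 6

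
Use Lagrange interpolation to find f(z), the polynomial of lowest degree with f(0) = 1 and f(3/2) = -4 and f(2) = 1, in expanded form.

Build the Lagrange basis polynomials:
L_0(z) = (z - 3/2)(z - 2) / [3] = (1/3)z^2 - (7/6)z + 1
L_1(z) = z(z - 2) / [-3/4] = -(4/3)z^2 + (8/3)z
L_2(z) = z(z - 3/2) / [1] = z^2 - (3/2)z
f(z) = 1·L_0 + (-4)·L_1 + 1·L_2
  1·L_0(z) = (1/3)z^2 - (7/6)z + 1
  (-4)·L_1(z) = (16/3)z^2 - (32/3)z
  1·L_2(z) = z^2 - (3/2)z
Adding term by term: (20/3)z^2 - (40/3)z + 1

f(z) = (20/3)z^2 - (40/3)z + 1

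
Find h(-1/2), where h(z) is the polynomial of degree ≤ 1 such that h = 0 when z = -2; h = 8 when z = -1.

12

Evaluate each Lagrange basis at z = -1/2:
L_0(-1/2) = (1/2)/[(-1)] = -1/2
L_1(-1/2) = (3/2)/[(1)] = 3/2
Sum: 0 + 8·(3/2) = 12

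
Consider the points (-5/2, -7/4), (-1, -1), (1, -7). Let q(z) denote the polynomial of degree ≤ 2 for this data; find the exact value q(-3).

-3

Using Newton's divided-difference form:
q[-5/2,-1] = (-1 - (-7/4)) / (-1 - (-5/2)) = 1/2
q[-1,1] = (-7 - (-1)) / (1 - (-1)) = -3
q[-5/2,-1,1] = (-3 - 1/2) / (1 - (-5/2)) = -1
q(-3) = -7/4 + (1/2)·(-1/2) + (-1)·(-1/2)·(-2) = -3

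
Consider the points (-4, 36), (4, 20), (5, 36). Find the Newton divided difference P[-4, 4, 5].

2

P[-4,4] = (20 - 36) / (4 - (-4)) = -2
P[4,5] = (36 - 20) / (5 - 4) = 16
P[-4,4,5] = (16 - (-2)) / (5 - (-4)) = 2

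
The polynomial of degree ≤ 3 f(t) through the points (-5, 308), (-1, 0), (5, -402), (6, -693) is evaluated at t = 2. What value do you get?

Evaluate each Lagrange basis at t = 2:
L_0(2) = (3)·(-3)·(-4)/[(-4)·(-10)·(-11)] = -9/110
L_1(2) = (7)·(-3)·(-4)/[(4)·(-6)·(-7)] = 1/2
L_2(2) = (7)·(3)·(-4)/[(10)·(6)·(-1)] = 7/5
L_3(2) = (7)·(3)·(-3)/[(11)·(7)·(1)] = -9/11
Sum: 308·(-9/110) + 0 + (-402)·(7/5) + (-693)·(-9/11) = -21

-21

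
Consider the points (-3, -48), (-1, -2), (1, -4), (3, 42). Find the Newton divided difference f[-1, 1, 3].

6

f[-1,1] = (-4 - (-2)) / (1 - (-1)) = -1
f[1,3] = (42 - (-4)) / (3 - 1) = 23
f[-1,1,3] = (23 - (-1)) / (3 - (-1)) = 6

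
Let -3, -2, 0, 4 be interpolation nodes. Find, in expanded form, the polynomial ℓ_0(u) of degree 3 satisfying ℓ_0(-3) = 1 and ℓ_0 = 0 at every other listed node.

ℓ_0(u) = -(1/21)u^3 + (2/21)u^2 + (8/21)u

ℓ_0(u) = (u + 2)u(u - 4) / [(-1)·(-3)·(-7)]
       = (u^3 - 2u^2 - 8u) / (-21)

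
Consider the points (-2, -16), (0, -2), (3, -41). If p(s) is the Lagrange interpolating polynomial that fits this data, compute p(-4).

Evaluate each Lagrange basis at s = -4:
L_0(-4) = (-4)·(-7)/[(-2)·(-5)] = 14/5
L_1(-4) = (-2)·(-7)/[(2)·(-3)] = -7/3
L_2(-4) = (-2)·(-4)/[(5)·(3)] = 8/15
Sum: (-16)·(14/5) + (-2)·(-7/3) + (-41)·(8/15) = -62

-62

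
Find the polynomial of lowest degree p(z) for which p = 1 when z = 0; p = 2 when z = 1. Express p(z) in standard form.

Build the Lagrange basis polynomials:
L_0(z) = (z - 1) / [-1] = -z + 1
L_1(z) = z / [1] = z
p(z) = 1·L_0 + 2·L_1
  1·L_0(z) = -z + 1
  2·L_1(z) = 2z
Adding term by term: z + 1

p(z) = z + 1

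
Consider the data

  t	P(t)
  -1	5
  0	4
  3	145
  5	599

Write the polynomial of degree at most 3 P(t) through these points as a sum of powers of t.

P(t) = 4t^3 + 4t^2 - t + 4

Newton's divided differences:
P[-1,0] = (4 - 5) / (0 - (-1)) = -1
P[0,3] = (145 - 4) / (3 - 0) = 47
P[3,5] = (599 - 145) / (5 - 3) = 227
P[-1,0,3] = (47 - (-1)) / (3 - (-1)) = 12
P[0,3,5] = (227 - 47) / (5 - 0) = 36
P[-1,0,3,5] = (36 - 12) / (5 - (-1)) = 4
P(t) = 5 + (-1)·(t + 1) + 12·(t + 1)t + 4·(t + 1)t(t - 3)
Expanding: P(t) = 4t^3 + 4t^2 - t + 4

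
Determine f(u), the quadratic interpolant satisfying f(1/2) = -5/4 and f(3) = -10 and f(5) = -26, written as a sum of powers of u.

f(u) = -u^2 - 1

L_0(u) = (u - 3)(u - 5) / [45/4] = (4/45)u^2 - (32/45)u + 4/3
L_1(u) = (u - 1/2)(u - 5) / [-5] = -(1/5)u^2 + (11/10)u - 1/2
L_2(u) = (u - 1/2)(u - 3) / [9] = (1/9)u^2 - (7/18)u + 1/6
f(u) = (-5/4)·L_0 + (-10)·L_1 + (-26)·L_2
  (-5/4)·L_0(u) = -(1/9)u^2 + (8/9)u - 5/3
  (-10)·L_1(u) = 2u^2 - 11u + 5
  (-26)·L_2(u) = -(26/9)u^2 + (91/9)u - 13/3
Adding term by term: -u^2 - 1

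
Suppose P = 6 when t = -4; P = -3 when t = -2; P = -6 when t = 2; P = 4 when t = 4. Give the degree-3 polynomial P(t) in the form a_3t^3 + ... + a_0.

P(t) = (1/24)t^3 + (19/24)t^2 - (11/12)t - 23/3

Build the Lagrange basis polynomials:
L_0(t) = (t + 2)(t - 2)(t - 4) / [-96] = -(1/96)t^3 + (1/24)t^2 + (1/24)t - 1/6
L_1(t) = (t + 4)(t - 2)(t - 4) / [48] = (1/48)t^3 - (1/24)t^2 - (1/3)t + 2/3
L_2(t) = (t + 4)(t + 2)(t - 4) / [-48] = -(1/48)t^3 - (1/24)t^2 + (1/3)t + 2/3
L_3(t) = (t + 4)(t + 2)(t - 2) / [96] = (1/96)t^3 + (1/24)t^2 - (1/24)t - 1/6
P(t) = 6·L_0 + (-3)·L_1 + (-6)·L_2 + 4·L_3
  6·L_0(t) = -(1/16)t^3 + (1/4)t^2 + (1/4)t - 1
  (-3)·L_1(t) = -(1/16)t^3 + (1/8)t^2 + t - 2
  (-6)·L_2(t) = (1/8)t^3 + (1/4)t^2 - 2t - 4
  4·L_3(t) = (1/24)t^3 + (1/6)t^2 - (1/6)t - 2/3
Adding term by term: (1/24)t^3 + (19/24)t^2 - (11/12)t - 23/3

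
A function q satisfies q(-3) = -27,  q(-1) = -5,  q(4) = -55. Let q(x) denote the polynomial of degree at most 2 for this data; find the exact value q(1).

Using Newton's divided-difference form:
q[-3,-1] = (-5 - (-27)) / (-1 - (-3)) = 11
q[-1,4] = (-55 - (-5)) / (4 - (-1)) = -10
q[-3,-1,4] = (-10 - 11) / (4 - (-3)) = -3
q(1) = -27 + 11·(4) + (-3)·(4)·(2) = -7

-7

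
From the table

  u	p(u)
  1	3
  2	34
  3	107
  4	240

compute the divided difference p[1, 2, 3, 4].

3

p[1,2] = (34 - 3) / (2 - 1) = 31
p[2,3] = (107 - 34) / (3 - 2) = 73
p[3,4] = (240 - 107) / (4 - 3) = 133
p[1,2,3] = (73 - 31) / (3 - 1) = 21
p[2,3,4] = (133 - 73) / (4 - 2) = 30
p[1,2,3,4] = (30 - 21) / (4 - 1) = 3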